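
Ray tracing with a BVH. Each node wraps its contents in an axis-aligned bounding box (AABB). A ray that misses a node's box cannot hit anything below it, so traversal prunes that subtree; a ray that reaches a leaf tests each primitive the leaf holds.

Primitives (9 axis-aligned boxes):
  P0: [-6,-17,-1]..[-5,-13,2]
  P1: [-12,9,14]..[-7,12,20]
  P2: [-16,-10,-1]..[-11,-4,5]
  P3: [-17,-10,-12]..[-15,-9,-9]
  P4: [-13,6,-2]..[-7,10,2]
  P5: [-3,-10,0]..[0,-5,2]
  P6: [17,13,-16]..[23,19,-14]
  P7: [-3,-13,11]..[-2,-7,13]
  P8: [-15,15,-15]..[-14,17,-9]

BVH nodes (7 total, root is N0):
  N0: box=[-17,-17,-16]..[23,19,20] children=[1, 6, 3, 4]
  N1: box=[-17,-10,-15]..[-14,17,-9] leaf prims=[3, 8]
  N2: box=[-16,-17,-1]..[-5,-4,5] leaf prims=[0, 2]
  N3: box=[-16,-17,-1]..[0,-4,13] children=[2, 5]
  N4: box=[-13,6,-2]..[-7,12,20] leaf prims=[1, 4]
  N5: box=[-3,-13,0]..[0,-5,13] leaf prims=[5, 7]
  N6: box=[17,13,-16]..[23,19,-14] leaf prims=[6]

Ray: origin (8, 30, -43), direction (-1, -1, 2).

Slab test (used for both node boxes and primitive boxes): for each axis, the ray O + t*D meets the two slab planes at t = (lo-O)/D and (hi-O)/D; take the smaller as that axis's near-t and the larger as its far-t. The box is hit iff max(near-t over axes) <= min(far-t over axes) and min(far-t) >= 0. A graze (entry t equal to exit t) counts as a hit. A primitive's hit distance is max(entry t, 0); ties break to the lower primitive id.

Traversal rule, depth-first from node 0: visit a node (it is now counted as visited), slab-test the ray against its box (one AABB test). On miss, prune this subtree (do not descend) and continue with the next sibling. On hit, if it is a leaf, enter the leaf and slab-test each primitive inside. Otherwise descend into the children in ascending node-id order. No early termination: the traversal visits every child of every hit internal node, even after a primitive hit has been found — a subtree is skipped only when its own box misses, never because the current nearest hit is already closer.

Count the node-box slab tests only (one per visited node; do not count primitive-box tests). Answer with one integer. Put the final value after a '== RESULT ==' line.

Trace the traversal:
N0 x:[-15,25] y:[11,47] z:[27/2,63/2] -> hit [27/2,25], descend [1, 3, 4, 6]
  N1 x:[22,25] y:[13,40] z:[14,17] -> miss, prune
  N3 x:[8,24] y:[34,47] z:[21,28] -> miss, prune
  N4 x:[15,21] y:[18,24] z:[41/2,63/2] -> hit [41/2,21] leaf, test {P1(miss), P4@t=41/2}
  N6 x:[-15,-9] y:[11,17] z:[27/2,29/2] -> miss, prune

Visited [0, 1, 3, 4, 6]. Tests: 5 box, 1 leaf. Nearest: P4.

== RESULT ==
5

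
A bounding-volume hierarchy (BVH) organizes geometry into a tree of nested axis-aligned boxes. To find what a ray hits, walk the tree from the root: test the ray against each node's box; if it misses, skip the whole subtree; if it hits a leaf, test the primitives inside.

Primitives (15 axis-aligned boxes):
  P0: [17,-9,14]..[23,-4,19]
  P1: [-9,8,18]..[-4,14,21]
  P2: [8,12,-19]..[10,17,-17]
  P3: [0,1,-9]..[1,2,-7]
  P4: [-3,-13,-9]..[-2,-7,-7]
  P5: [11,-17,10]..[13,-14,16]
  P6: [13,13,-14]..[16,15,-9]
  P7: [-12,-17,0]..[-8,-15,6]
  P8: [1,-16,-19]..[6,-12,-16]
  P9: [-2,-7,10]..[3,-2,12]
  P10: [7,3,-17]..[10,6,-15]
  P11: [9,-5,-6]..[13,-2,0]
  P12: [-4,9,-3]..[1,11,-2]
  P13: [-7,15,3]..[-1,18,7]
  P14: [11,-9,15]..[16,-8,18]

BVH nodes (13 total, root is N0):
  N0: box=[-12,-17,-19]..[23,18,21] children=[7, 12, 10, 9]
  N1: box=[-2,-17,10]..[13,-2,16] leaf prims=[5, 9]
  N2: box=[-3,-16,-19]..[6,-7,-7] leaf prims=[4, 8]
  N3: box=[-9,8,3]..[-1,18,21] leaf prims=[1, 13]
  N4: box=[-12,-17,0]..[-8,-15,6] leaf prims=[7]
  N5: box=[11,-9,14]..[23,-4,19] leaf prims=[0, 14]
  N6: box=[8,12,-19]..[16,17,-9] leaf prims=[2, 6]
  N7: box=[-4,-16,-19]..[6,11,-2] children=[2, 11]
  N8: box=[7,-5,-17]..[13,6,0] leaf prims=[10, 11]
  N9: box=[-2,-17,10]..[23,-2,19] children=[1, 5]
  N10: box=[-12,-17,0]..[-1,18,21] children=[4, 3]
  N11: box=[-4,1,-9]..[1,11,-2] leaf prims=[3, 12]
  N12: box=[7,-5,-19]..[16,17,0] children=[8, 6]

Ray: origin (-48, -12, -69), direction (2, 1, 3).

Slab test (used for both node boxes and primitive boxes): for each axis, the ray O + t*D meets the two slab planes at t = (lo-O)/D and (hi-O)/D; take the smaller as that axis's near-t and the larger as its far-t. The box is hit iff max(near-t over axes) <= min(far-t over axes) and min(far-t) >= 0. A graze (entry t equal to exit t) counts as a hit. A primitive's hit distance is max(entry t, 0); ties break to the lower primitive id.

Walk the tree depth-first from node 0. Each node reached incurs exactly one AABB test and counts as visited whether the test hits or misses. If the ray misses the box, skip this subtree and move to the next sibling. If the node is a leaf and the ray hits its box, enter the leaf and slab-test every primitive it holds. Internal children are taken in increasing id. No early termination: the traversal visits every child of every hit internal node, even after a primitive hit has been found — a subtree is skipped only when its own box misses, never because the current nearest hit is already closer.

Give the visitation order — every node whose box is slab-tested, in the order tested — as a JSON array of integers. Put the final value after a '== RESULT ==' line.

Trace the traversal:
N0 x:[18,71/2] y:[-5,30] z:[50/3,30] -> hit [18,30], descend [7, 9, 10, 12]
  N7 x:[22,27] y:[-4,23] z:[50/3,67/3] -> hit [22,67/3], descend [2, 11]
    N2 x:[45/2,27] y:[-4,5] z:[50/3,62/3] -> miss, prune
    N11 x:[22,49/2] y:[13,23] z:[20,67/3] -> hit [22,67/3] leaf, test {P3(miss), P12@t=22}
  N9 x:[23,71/2] y:[-5,10] z:[79/3,88/3] -> miss, prune
  N10 x:[18,47/2] y:[-5,30] z:[23,30] -> hit [23,47/2], descend [3, 4]
    N3 x:[39/2,47/2] y:[20,30] z:[24,30] -> miss, prune
    N4 x:[18,20] y:[-5,-3] z:[23,25] -> miss, prune
  N12 x:[55/2,32] y:[7,29] z:[50/3,23] -> miss, prune

order=[0, 7, 2, 11, 9, 10, 3, 4, 12]  |boxes|=9  |leaves|=1  hit=P12

== RESULT ==
[0, 7, 2, 11, 9, 10, 3, 4, 12]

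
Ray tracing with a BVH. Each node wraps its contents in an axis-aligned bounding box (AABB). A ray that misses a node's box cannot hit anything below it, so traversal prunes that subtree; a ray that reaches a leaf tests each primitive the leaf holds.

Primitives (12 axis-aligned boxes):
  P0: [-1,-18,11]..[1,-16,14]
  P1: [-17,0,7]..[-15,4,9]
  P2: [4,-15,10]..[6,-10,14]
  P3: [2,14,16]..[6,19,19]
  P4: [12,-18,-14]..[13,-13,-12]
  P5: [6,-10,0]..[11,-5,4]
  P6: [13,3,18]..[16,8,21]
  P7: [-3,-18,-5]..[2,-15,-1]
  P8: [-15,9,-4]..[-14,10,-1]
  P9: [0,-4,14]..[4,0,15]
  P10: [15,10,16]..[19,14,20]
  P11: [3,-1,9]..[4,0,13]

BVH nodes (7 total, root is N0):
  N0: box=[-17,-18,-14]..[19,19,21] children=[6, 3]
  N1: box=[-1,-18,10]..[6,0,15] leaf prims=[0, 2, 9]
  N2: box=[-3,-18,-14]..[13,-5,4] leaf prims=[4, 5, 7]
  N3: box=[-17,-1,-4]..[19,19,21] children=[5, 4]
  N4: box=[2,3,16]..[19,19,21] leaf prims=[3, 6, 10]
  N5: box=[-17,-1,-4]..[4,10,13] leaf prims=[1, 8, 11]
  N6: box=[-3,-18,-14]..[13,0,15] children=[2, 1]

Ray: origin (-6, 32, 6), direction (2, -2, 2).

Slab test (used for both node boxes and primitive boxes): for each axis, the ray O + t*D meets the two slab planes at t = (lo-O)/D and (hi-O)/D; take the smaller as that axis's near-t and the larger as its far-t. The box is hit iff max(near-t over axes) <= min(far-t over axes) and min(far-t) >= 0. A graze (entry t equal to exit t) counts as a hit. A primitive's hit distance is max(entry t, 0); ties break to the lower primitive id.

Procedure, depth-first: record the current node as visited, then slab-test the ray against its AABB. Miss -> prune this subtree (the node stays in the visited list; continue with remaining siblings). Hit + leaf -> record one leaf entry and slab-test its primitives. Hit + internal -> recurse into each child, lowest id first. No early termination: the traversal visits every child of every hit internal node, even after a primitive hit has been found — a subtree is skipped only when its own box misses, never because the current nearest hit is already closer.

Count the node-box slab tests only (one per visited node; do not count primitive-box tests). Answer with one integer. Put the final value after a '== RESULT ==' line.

Traverse from the root:
N0 x:[-11/2,25/2] y:[13/2,25] z:[-10,15/2] -> hit [13/2,15/2], descend [3, 6]
  N3 x:[-11/2,25/2] y:[13/2,33/2] z:[-5,15/2] -> hit [13/2,15/2], descend [4, 5]
    N4 x:[4,25/2] y:[13/2,29/2] z:[5,15/2] -> hit [13/2,15/2] leaf, test {P3(miss), P6(miss), P10(miss)}
    N5 x:[-11/2,5] y:[11,33/2] z:[-5,7/2] -> miss, prune
  N6 x:[3/2,19/2] y:[16,25] z:[-10,9/2] -> miss, prune

Summary -> nodes [0, 3, 4, 5, 6]; box-tests=5; leaf-entries=1; first=miss

== RESULT ==
5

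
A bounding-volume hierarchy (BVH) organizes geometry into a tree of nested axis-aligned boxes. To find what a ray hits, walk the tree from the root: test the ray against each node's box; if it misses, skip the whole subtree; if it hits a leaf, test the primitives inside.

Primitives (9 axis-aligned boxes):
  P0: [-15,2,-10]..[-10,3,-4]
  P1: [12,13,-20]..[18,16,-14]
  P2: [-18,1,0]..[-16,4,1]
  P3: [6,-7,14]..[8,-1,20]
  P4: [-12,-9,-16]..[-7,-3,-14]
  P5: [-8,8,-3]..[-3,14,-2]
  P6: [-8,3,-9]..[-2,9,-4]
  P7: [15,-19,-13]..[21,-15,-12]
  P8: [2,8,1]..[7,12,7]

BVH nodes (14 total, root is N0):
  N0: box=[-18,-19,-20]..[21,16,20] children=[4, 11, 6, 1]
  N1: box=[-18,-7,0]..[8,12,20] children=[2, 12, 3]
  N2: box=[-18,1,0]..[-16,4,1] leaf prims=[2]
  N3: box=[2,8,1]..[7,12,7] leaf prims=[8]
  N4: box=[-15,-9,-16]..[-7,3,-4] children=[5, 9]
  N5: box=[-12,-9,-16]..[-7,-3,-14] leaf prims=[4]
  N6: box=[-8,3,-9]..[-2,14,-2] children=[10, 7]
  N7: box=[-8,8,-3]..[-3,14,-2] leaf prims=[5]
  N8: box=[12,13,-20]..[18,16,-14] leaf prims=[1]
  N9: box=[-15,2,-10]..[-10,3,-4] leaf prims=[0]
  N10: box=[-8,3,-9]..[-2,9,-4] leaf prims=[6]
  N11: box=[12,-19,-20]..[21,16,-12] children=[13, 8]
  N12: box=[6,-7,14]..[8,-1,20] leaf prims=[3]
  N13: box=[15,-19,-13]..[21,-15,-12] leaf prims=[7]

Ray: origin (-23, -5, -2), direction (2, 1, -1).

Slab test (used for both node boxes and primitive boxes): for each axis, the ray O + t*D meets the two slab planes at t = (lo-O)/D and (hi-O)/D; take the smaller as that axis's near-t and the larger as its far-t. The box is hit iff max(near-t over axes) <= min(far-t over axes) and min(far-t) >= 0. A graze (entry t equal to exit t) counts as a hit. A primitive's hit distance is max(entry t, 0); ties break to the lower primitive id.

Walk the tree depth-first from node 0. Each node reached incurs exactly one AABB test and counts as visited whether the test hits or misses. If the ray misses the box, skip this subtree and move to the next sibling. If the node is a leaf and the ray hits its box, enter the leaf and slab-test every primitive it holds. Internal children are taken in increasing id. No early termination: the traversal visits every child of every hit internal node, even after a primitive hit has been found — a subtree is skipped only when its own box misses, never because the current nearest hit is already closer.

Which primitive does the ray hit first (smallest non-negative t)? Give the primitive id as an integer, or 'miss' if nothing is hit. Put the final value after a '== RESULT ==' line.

Traverse from the root:
N0 x:[5/2,22] y:[-14,21] z:[-22,18] -> hit [5/2,18], descend [1, 4, 6, 11]
  N1 x:[5/2,31/2] y:[-2,17] z:[-22,-2] -> miss, prune
  N4 x:[4,8] y:[-4,8] z:[2,14] -> hit [4,8], descend [5, 9]
    N5 x:[11/2,8] y:[-4,2] z:[12,14] -> miss, prune
    N9 x:[4,13/2] y:[7,8] z:[2,8] -> miss, prune
  N6 x:[15/2,21/2] y:[8,19] z:[0,7] -> miss, prune
  N11 x:[35/2,22] y:[-14,21] z:[10,18] -> hit [35/2,18], descend [8, 13]
    N8 x:[35/2,41/2] y:[18,21] z:[12,18] -> hit [18,18] leaf, test {P1@t=18}
    N13 x:[19,22] y:[-14,-10] z:[10,11] -> miss, prune

order=[0, 1, 4, 5, 9, 6, 11, 8, 13]  |boxes|=9  |leaves|=1  hit=P1

== RESULT ==
1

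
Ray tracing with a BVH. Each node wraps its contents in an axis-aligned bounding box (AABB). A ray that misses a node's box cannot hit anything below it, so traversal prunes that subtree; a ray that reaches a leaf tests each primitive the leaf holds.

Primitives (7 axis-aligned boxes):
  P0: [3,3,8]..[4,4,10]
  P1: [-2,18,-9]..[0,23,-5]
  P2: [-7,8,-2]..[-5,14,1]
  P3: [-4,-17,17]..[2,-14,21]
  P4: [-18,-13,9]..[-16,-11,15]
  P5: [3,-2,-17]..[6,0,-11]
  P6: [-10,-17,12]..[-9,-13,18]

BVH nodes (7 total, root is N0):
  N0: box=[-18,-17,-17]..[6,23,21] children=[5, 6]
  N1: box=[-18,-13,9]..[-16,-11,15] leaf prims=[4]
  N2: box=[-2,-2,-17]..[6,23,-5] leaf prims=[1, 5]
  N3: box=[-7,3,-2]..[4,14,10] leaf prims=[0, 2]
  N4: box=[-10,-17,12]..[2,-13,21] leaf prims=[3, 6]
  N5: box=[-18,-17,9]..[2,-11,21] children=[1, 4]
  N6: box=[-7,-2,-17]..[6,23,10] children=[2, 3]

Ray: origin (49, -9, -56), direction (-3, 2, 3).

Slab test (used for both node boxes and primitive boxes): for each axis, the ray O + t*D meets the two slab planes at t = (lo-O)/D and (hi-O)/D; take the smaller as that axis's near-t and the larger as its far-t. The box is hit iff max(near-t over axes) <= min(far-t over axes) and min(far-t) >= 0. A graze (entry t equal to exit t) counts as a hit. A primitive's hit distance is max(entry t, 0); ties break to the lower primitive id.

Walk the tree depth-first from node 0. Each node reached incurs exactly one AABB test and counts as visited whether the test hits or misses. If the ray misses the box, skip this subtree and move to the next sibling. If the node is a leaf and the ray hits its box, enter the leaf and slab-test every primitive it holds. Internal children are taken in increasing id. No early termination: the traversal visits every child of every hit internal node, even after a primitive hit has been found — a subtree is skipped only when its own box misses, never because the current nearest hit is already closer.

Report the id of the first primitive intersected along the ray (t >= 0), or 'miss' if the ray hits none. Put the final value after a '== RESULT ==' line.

Trace the traversal:
N0 x:[43/3,67/3] y:[-4,16] z:[13,77/3] -> hit [43/3,16], descend [5, 6]
  N5 x:[47/3,67/3] y:[-4,-1] z:[65/3,77/3] -> miss, prune
  N6 x:[43/3,56/3] y:[7/2,16] z:[13,22] -> hit [43/3,16], descend [2, 3]
    N2 x:[43/3,17] y:[7/2,16] z:[13,17] -> hit [43/3,16] leaf, test {P1(miss), P5(miss)}
    N3 x:[15,56/3] y:[6,23/2] z:[18,22] -> miss, prune

order=[0, 5, 6, 2, 3]  |boxes|=5  |leaves|=1  hit=miss

== RESULT ==
miss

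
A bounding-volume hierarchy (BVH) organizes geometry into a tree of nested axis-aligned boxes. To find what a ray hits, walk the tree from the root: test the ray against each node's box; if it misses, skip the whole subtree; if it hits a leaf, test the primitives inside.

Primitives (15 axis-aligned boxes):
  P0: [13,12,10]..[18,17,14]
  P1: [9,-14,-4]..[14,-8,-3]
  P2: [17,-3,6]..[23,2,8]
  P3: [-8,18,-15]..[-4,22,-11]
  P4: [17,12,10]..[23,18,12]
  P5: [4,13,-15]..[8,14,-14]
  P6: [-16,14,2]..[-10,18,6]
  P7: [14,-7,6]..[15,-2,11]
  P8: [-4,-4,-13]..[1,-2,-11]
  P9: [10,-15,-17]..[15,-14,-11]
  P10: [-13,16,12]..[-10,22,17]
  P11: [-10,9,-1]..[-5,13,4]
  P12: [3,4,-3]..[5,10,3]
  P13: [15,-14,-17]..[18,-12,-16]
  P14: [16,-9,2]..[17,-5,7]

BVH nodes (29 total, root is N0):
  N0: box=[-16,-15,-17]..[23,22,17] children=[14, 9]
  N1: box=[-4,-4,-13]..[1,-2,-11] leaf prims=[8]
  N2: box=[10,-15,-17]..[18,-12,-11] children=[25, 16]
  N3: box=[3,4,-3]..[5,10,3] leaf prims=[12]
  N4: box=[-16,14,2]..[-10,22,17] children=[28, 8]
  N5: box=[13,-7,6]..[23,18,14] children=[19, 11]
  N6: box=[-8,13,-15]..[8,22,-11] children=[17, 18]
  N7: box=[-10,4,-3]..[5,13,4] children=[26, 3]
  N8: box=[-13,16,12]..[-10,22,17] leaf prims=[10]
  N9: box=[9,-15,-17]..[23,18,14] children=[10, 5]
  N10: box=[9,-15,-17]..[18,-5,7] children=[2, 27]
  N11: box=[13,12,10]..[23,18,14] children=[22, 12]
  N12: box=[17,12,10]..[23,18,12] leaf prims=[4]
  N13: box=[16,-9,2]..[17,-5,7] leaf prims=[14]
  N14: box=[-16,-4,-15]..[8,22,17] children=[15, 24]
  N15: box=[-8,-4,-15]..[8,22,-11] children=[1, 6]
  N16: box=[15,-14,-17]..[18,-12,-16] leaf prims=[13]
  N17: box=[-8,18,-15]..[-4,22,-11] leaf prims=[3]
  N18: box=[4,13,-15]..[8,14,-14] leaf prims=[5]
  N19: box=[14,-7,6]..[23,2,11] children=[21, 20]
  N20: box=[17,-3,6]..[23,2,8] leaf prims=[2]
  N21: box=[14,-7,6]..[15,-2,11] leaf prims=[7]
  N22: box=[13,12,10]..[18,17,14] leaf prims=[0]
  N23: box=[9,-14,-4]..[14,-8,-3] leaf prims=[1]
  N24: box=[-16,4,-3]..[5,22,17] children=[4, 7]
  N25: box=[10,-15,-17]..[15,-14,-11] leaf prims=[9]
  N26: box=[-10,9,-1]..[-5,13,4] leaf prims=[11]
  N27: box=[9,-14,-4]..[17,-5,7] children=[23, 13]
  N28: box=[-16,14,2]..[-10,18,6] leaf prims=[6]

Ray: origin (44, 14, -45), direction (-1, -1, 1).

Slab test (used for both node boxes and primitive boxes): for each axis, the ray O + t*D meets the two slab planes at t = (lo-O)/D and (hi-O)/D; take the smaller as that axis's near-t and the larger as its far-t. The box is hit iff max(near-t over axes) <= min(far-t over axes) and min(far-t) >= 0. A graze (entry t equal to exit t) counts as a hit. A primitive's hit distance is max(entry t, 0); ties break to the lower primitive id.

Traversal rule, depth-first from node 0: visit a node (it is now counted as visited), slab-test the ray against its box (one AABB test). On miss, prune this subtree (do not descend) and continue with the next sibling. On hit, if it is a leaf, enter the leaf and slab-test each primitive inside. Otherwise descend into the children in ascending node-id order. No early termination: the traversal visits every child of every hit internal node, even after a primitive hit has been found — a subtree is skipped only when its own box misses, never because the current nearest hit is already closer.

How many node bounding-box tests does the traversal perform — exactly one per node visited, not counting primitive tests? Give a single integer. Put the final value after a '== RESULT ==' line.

Traverse from the root:
N0 x:[21,60] y:[-8,29] z:[28,62] -> hit [28,29], descend [9, 14]
  N9 x:[21,35] y:[-4,29] z:[28,59] -> hit [28,29], descend [5, 10]
    N5 x:[21,31] y:[-4,21] z:[51,59] -> miss, prune
    N10 x:[26,35] y:[19,29] z:[28,52] -> hit [28,29], descend [2, 27]
      N2 x:[26,34] y:[26,29] z:[28,34] -> hit [28,29], descend [16, 25]
        N16 x:[26,29] y:[26,28] z:[28,29] -> hit [28,28] leaf, test {P13@t=28}
        N25 x:[29,34] y:[28,29] z:[28,34] -> hit [29,29] leaf, test {P9@t=29}
      N27 x:[27,35] y:[19,28] z:[41,52] -> miss, prune
  N14 x:[36,60] y:[-8,18] z:[30,62] -> miss, prune

9 AABB tests over nodes [0, 9, 5, 10, 2, 16, 25, 27, 14]; 2 leaves entered; closest P13.

== RESULT ==
9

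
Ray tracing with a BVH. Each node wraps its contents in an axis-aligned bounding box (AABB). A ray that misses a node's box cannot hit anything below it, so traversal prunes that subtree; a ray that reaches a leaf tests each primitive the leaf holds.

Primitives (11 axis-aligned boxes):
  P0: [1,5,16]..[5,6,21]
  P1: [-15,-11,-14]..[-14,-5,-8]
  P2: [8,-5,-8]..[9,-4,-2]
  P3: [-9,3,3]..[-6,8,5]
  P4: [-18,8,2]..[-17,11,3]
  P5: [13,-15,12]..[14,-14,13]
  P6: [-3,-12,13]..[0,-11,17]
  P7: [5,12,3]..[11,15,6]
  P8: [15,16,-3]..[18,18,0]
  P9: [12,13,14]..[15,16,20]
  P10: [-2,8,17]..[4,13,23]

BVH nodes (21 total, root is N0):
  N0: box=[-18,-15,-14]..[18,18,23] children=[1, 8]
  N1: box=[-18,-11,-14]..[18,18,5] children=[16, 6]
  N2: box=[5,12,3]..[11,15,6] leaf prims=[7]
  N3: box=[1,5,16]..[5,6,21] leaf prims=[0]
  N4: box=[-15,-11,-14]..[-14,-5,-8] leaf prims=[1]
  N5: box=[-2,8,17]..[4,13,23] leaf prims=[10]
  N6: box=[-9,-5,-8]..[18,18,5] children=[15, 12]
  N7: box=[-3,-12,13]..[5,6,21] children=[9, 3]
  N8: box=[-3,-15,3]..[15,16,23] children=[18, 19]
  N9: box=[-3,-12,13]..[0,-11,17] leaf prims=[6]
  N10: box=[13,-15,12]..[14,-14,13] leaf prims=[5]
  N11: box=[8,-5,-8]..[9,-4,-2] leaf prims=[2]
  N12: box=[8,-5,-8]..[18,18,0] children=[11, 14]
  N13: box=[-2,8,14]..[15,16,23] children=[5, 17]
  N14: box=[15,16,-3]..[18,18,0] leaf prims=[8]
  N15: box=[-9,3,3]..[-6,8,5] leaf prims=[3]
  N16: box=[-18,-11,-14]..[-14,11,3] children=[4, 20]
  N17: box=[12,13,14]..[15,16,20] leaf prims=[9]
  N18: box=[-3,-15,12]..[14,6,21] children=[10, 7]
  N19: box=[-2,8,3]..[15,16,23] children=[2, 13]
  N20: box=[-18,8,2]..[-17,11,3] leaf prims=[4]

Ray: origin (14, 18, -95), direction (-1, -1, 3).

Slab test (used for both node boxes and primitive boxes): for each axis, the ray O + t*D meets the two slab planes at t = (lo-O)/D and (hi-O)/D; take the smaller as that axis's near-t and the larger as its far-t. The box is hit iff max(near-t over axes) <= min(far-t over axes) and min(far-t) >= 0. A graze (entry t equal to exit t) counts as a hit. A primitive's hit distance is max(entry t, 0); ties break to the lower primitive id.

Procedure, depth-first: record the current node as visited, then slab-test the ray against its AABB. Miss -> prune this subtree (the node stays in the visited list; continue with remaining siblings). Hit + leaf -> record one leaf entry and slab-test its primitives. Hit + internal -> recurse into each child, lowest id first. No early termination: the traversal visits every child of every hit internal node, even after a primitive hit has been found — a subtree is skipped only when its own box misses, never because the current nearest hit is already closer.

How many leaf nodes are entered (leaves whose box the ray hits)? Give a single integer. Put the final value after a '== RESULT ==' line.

Traverse from the root:
N0 x:[-4,32] y:[0,33] z:[27,118/3] -> hit [27,32], descend [1, 8]
  N1 x:[-4,32] y:[0,29] z:[27,100/3] -> hit [27,29], descend [6, 16]
    N6 x:[-4,23] y:[0,23] z:[29,100/3] -> miss, prune
    N16 x:[28,32] y:[7,29] z:[27,98/3] -> hit [28,29], descend [4, 20]
      N4 x:[28,29] y:[23,29] z:[27,29] -> hit [28,29] leaf, test {P1@t=28}
      N20 x:[31,32] y:[7,10] z:[97/3,98/3] -> miss, prune
  N8 x:[-1,17] y:[2,33] z:[98/3,118/3] -> miss, prune

order=[0, 1, 6, 16, 4, 20, 8]  |boxes|=7  |leaves|=1  hit=P1

== RESULT ==
1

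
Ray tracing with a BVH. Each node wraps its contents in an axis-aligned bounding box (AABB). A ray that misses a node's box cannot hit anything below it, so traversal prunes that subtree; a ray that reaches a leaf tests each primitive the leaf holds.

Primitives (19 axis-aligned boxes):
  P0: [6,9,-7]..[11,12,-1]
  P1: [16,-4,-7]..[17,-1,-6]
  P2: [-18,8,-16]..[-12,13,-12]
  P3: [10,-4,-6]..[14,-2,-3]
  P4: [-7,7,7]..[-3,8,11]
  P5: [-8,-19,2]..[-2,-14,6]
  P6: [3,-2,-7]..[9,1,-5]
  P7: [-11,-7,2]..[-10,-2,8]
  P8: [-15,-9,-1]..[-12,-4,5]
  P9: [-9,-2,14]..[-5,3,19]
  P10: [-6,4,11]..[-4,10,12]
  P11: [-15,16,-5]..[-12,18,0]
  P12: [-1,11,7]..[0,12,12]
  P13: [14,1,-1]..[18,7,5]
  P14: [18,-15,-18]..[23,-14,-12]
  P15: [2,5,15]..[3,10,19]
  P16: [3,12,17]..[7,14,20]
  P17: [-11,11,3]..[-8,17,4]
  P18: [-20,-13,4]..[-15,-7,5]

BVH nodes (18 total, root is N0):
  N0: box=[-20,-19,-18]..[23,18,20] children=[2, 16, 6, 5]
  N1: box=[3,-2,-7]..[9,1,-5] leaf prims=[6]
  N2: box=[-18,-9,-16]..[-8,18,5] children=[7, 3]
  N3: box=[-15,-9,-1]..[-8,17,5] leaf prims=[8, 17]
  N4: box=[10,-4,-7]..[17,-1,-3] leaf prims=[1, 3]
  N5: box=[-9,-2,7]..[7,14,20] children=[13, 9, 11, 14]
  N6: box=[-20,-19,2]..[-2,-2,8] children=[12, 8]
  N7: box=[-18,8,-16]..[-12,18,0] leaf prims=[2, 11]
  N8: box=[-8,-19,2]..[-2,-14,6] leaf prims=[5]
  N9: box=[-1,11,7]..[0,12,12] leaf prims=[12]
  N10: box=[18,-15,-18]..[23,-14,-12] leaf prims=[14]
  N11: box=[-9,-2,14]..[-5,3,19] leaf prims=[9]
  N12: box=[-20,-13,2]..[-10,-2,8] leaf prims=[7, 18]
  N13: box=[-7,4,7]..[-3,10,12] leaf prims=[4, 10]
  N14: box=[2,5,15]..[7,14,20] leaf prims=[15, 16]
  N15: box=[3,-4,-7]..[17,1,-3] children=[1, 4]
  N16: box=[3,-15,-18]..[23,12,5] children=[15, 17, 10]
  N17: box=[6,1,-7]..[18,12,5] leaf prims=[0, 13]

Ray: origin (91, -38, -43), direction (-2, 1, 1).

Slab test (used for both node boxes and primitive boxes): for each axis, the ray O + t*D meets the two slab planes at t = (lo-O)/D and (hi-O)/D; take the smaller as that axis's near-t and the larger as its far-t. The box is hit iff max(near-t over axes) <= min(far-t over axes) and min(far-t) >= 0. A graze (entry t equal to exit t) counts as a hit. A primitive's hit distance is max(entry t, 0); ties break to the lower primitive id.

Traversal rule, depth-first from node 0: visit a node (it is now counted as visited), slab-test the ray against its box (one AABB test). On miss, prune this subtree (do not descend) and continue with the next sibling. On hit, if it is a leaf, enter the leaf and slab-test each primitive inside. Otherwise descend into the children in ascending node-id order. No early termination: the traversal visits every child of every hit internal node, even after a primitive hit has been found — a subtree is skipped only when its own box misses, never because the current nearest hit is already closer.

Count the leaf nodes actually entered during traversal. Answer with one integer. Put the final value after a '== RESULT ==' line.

Traverse from the root:
N0 x:[34,111/2] y:[19,56] z:[25,63] -> hit [34,111/2], descend [2, 5, 6, 16]
  N2 x:[99/2,109/2] y:[29,56] z:[27,48] -> miss, prune
  N5 x:[42,50] y:[36,52] z:[50,63] -> hit [50,50], descend [9, 11, 13, 14]
    N9 x:[91/2,46] y:[49,50] z:[50,55] -> miss, prune
    N11 x:[48,50] y:[36,41] z:[57,62] -> miss, prune
    N13 x:[47,49] y:[42,48] z:[50,55] -> miss, prune
    N14 x:[42,89/2] y:[43,52] z:[58,63] -> miss, prune
  N6 x:[93/2,111/2] y:[19,36] z:[45,51] -> miss, prune
  N16 x:[34,44] y:[23,50] z:[25,48] -> hit [34,44], descend [10, 15, 17]
    N10 x:[34,73/2] y:[23,24] z:[25,31] -> miss, prune
    N15 x:[37,44] y:[34,39] z:[36,40] -> hit [37,39], descend [1, 4]
      N1 x:[41,44] y:[36,39] z:[36,38] -> miss, prune
      N4 x:[37,81/2] y:[34,37] z:[36,40] -> hit [37,37] leaf, test {P1@t=37, P3(miss)}
    N17 x:[73/2,85/2] y:[39,50] z:[36,48] -> hit [39,85/2] leaf, test {P0(miss), P13(miss)}

Summary -> nodes [0, 2, 5, 9, 11, 13, 14, 6, 16, 10, 15, 1, 4, 17]; box-tests=14; leaf-entries=2; first=P1

== RESULT ==
2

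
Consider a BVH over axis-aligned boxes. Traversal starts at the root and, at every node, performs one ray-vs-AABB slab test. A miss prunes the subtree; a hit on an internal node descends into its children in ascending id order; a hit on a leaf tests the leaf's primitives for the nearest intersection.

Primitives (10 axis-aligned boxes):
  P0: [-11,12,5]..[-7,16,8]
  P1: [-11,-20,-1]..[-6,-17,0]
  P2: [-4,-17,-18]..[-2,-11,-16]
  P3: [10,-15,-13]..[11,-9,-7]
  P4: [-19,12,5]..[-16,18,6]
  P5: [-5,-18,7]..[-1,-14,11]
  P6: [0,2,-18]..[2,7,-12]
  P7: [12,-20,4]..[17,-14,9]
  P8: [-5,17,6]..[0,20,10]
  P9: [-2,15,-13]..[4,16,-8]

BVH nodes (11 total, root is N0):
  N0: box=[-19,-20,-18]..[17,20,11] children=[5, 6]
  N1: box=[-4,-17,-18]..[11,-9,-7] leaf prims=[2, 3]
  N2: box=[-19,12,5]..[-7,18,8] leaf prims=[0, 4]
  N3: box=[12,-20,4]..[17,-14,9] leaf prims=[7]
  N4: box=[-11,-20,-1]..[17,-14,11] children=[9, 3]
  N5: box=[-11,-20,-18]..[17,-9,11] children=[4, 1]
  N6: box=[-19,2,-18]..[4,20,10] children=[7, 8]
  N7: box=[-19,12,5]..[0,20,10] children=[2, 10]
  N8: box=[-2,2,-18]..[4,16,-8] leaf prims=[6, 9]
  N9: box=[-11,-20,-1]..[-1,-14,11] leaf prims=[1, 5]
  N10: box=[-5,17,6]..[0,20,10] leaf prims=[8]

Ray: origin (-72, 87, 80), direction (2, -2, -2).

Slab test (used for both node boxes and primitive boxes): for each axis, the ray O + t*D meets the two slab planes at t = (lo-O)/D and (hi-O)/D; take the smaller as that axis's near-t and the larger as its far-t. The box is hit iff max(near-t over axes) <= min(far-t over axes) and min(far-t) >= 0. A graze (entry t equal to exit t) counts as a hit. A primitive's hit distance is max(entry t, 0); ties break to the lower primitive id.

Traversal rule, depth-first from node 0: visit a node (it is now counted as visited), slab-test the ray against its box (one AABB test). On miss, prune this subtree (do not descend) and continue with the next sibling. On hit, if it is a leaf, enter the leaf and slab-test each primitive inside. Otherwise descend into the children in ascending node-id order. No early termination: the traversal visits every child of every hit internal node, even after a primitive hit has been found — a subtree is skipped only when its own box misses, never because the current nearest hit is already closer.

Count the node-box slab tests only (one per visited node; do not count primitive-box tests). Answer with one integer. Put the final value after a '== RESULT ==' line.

Traverse from the root:
N0 x:[53/2,89/2] y:[67/2,107/2] z:[69/2,49] -> hit [69/2,89/2], descend [5, 6]
  N5 x:[61/2,89/2] y:[48,107/2] z:[69/2,49] -> miss, prune
  N6 x:[53/2,38] y:[67/2,85/2] z:[35,49] -> hit [35,38], descend [7, 8]
    N7 x:[53/2,36] y:[67/2,75/2] z:[35,75/2] -> hit [35,36], descend [2, 10]
      N2 x:[53/2,65/2] y:[69/2,75/2] z:[36,75/2] -> miss, prune
      N10 x:[67/2,36] y:[67/2,35] z:[35,37] -> hit [35,35] leaf, test {P8@t=35}
    N8 x:[35,38] y:[71/2,85/2] z:[44,49] -> miss, prune

7 AABB tests over nodes [0, 5, 6, 7, 2, 10, 8]; 1 leaf entered; closest P8.

== RESULT ==
7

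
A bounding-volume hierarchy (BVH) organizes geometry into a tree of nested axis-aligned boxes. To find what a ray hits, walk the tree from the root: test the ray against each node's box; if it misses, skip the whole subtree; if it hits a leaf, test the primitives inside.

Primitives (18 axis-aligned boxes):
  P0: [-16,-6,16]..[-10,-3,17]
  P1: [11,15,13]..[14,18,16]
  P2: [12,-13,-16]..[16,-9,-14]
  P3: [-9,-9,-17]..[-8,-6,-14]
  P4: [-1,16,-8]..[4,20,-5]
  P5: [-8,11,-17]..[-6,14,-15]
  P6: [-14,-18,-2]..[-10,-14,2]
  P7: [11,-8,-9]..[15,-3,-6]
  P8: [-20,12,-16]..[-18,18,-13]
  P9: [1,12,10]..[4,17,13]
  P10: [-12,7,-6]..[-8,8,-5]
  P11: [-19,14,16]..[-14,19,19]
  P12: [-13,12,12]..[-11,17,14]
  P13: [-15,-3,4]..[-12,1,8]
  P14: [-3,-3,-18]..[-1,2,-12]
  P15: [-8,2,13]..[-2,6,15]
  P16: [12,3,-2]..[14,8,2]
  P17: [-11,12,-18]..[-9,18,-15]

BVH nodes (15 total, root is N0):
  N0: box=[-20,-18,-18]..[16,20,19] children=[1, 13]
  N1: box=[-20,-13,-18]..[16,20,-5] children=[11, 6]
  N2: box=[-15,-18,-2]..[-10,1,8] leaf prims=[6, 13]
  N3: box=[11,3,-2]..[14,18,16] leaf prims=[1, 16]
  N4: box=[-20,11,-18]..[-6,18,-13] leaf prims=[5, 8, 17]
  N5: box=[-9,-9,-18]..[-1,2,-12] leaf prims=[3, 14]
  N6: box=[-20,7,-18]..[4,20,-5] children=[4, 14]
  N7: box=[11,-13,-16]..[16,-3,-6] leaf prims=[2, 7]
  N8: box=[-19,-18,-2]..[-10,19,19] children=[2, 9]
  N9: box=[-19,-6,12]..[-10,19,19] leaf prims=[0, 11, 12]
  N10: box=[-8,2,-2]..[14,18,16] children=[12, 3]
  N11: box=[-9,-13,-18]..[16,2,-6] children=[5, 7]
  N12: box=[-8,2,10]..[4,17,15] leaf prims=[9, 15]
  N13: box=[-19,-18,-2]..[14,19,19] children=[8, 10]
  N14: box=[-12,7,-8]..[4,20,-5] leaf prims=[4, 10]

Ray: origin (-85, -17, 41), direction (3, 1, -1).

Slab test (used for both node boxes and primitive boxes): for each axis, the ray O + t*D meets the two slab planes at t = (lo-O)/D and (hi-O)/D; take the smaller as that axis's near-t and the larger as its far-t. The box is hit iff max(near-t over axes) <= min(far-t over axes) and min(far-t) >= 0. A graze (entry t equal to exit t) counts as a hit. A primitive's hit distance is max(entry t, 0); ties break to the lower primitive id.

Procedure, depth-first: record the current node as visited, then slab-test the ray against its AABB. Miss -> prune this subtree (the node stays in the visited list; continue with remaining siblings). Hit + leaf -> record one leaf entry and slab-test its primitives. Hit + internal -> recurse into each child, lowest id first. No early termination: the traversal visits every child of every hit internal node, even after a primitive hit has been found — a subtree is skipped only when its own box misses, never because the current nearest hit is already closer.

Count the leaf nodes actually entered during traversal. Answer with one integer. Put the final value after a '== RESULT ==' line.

Traverse from the root:
N0 x:[65/3,101/3] y:[-1,37] z:[22,59] -> hit [22,101/3], descend [1, 13]
  N1 x:[65/3,101/3] y:[4,37] z:[46,59] -> miss, prune
  N13 x:[22,33] y:[-1,36] z:[22,43] -> hit [22,33], descend [8, 10]
    N8 x:[22,25] y:[-1,36] z:[22,43] -> hit [22,25], descend [2, 9]
      N2 x:[70/3,25] y:[-1,18] z:[33,43] -> miss, prune
      N9 x:[22,25] y:[11,36] z:[22,29] -> hit [22,25] leaf, test {P0(miss), P11(miss), P12(miss)}
    N10 x:[77/3,33] y:[19,35] z:[25,43] -> hit [77/3,33], descend [3, 12]
      N3 x:[32,33] y:[20,35] z:[25,43] -> hit [32,33] leaf, test {P1(miss), P16(miss)}
      N12 x:[77/3,89/3] y:[19,34] z:[26,31] -> hit [26,89/3] leaf, test {P9@t=29, P15(miss)}

9 AABB tests over nodes [0, 1, 13, 8, 2, 9, 10, 3, 12]; 3 leaves entered; closest P9.

== RESULT ==
3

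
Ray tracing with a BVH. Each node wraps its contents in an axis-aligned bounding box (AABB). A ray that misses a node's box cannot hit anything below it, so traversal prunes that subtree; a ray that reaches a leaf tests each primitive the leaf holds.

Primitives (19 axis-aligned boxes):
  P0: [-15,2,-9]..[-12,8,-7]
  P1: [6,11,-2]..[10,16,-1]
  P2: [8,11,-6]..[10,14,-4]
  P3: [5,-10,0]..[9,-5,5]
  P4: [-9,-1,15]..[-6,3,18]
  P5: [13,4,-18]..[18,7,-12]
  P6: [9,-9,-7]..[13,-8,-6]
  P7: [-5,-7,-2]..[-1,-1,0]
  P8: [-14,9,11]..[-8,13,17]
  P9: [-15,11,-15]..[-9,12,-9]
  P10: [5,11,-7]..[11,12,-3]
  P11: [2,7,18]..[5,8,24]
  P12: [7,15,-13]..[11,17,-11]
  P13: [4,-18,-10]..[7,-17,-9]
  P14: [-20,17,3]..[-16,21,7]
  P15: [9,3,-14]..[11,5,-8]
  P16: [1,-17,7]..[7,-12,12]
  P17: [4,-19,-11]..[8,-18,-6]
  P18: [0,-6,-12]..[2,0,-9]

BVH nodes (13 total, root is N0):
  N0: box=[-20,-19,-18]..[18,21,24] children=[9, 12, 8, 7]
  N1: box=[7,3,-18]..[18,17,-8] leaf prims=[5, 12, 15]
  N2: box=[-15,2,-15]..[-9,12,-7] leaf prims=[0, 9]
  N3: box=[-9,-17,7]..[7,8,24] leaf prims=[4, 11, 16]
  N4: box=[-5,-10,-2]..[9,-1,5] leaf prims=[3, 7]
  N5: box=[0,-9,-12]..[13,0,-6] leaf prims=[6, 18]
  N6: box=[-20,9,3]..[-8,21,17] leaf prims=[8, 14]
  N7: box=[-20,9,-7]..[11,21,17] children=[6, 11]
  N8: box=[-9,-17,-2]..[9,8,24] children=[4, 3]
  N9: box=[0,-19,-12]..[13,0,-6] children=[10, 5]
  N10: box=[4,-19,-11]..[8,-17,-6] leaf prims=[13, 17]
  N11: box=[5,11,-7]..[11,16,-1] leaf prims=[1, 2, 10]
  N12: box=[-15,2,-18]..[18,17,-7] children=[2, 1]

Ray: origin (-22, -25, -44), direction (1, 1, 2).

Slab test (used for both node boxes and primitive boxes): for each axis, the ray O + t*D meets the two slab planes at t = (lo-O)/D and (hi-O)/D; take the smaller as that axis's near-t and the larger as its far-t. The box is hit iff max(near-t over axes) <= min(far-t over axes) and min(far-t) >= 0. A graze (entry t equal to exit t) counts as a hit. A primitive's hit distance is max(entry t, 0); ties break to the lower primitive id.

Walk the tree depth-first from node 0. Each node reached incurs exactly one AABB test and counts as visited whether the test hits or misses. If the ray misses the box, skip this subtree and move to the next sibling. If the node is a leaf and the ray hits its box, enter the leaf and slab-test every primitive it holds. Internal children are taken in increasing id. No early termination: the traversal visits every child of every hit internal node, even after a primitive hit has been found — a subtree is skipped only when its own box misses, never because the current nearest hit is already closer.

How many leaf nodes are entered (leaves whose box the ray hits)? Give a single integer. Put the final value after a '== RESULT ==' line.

Walk:
N0 x:[2,40] y:[6,46] z:[13,34] -> hit [13,34], descend [7, 8, 9, 12]
  N7 x:[2,33] y:[34,46] z:[37/2,61/2] -> miss, prune
  N8 x:[13,31] y:[8,33] z:[21,34] -> hit [21,31], descend [3, 4]
    N3 x:[13,29] y:[8,33] z:[51/2,34] -> hit [51/2,29] leaf, test {P4(miss), P11(miss), P16(miss)}
    N4 x:[17,31] y:[15,24] z:[21,49/2] -> hit [21,24] leaf, test {P3(miss), P7@t=21}
  N9 x:[22,35] y:[6,25] z:[16,19] -> miss, prune
  N12 x:[7,40] y:[27,42] z:[13,37/2] -> miss, prune

Summary -> nodes [0, 7, 8, 3, 4, 9, 12]; box-tests=7; leaf-entries=2; first=P7

== RESULT ==
2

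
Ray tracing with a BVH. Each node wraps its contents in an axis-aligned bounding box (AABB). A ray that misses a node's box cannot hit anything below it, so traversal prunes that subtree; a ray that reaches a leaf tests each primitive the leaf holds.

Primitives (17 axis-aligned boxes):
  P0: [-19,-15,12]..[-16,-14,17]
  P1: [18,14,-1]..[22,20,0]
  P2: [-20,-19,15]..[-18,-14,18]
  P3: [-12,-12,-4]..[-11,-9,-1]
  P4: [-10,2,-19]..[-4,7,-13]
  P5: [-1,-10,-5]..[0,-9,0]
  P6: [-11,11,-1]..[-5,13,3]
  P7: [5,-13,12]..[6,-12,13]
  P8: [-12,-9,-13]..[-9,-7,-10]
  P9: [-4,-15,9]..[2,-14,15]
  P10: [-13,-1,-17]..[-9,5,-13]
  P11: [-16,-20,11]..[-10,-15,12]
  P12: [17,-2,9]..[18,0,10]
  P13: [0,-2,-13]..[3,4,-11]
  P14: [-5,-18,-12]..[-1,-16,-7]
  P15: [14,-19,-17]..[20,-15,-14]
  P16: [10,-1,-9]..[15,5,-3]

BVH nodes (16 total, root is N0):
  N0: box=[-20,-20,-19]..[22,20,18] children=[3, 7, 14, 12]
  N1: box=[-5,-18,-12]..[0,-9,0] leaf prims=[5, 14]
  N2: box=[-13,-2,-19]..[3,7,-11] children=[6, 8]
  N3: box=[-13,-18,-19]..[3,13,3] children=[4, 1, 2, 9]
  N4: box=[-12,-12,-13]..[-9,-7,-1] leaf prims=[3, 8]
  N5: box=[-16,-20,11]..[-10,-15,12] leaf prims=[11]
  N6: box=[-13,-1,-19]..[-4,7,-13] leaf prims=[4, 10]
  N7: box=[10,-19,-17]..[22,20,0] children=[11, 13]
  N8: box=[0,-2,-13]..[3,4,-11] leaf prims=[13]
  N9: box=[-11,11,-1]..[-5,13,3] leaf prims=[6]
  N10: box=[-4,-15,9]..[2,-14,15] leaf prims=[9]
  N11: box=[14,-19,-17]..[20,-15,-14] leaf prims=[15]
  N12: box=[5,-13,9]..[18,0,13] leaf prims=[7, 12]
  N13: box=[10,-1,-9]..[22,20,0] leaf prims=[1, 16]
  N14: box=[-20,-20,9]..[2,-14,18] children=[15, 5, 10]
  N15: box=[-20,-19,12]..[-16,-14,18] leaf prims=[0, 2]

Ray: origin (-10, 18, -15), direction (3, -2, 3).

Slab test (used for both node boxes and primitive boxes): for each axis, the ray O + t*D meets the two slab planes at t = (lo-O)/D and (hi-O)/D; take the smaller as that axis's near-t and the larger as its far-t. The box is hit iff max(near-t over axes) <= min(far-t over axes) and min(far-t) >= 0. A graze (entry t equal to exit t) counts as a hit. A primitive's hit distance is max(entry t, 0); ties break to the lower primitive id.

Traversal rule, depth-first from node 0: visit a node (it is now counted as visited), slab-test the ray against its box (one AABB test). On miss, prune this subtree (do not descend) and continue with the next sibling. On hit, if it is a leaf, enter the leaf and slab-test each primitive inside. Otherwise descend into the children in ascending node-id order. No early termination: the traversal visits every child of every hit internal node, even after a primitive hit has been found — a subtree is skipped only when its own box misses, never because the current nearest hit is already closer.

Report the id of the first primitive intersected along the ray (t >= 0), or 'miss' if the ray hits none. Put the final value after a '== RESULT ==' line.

Walk:
N0 x:[-10/3,32/3] y:[-1,19] z:[-4/3,11] -> hit [-1,32/3], descend [3, 7, 12, 14]
  N3 x:[-1,13/3] y:[5/2,18] z:[-4/3,6] -> hit [5/2,13/3], descend [1, 2, 4, 9]
    N1 x:[5/3,10/3] y:[27/2,18] z:[1,5] -> miss, prune
    N2 x:[-1,13/3] y:[11/2,10] z:[-4/3,4/3] -> miss, prune
    N4 x:[-2/3,1/3] y:[25/2,15] z:[2/3,14/3] -> miss, prune
    N9 x:[-1/3,5/3] y:[5/2,7/2] z:[14/3,6] -> miss, prune
  N7 x:[20/3,32/3] y:[-1,37/2] z:[-2/3,5] -> miss, prune
  N12 x:[5,28/3] y:[9,31/2] z:[8,28/3] -> hit [9,28/3] leaf, test {P7(miss), P12(miss)}
  N14 x:[-10/3,4] y:[16,19] z:[8,11] -> miss, prune

Summary -> nodes [0, 3, 1, 2, 4, 9, 7, 12, 14]; box-tests=9; leaf-entries=1; first=miss

== RESULT ==
miss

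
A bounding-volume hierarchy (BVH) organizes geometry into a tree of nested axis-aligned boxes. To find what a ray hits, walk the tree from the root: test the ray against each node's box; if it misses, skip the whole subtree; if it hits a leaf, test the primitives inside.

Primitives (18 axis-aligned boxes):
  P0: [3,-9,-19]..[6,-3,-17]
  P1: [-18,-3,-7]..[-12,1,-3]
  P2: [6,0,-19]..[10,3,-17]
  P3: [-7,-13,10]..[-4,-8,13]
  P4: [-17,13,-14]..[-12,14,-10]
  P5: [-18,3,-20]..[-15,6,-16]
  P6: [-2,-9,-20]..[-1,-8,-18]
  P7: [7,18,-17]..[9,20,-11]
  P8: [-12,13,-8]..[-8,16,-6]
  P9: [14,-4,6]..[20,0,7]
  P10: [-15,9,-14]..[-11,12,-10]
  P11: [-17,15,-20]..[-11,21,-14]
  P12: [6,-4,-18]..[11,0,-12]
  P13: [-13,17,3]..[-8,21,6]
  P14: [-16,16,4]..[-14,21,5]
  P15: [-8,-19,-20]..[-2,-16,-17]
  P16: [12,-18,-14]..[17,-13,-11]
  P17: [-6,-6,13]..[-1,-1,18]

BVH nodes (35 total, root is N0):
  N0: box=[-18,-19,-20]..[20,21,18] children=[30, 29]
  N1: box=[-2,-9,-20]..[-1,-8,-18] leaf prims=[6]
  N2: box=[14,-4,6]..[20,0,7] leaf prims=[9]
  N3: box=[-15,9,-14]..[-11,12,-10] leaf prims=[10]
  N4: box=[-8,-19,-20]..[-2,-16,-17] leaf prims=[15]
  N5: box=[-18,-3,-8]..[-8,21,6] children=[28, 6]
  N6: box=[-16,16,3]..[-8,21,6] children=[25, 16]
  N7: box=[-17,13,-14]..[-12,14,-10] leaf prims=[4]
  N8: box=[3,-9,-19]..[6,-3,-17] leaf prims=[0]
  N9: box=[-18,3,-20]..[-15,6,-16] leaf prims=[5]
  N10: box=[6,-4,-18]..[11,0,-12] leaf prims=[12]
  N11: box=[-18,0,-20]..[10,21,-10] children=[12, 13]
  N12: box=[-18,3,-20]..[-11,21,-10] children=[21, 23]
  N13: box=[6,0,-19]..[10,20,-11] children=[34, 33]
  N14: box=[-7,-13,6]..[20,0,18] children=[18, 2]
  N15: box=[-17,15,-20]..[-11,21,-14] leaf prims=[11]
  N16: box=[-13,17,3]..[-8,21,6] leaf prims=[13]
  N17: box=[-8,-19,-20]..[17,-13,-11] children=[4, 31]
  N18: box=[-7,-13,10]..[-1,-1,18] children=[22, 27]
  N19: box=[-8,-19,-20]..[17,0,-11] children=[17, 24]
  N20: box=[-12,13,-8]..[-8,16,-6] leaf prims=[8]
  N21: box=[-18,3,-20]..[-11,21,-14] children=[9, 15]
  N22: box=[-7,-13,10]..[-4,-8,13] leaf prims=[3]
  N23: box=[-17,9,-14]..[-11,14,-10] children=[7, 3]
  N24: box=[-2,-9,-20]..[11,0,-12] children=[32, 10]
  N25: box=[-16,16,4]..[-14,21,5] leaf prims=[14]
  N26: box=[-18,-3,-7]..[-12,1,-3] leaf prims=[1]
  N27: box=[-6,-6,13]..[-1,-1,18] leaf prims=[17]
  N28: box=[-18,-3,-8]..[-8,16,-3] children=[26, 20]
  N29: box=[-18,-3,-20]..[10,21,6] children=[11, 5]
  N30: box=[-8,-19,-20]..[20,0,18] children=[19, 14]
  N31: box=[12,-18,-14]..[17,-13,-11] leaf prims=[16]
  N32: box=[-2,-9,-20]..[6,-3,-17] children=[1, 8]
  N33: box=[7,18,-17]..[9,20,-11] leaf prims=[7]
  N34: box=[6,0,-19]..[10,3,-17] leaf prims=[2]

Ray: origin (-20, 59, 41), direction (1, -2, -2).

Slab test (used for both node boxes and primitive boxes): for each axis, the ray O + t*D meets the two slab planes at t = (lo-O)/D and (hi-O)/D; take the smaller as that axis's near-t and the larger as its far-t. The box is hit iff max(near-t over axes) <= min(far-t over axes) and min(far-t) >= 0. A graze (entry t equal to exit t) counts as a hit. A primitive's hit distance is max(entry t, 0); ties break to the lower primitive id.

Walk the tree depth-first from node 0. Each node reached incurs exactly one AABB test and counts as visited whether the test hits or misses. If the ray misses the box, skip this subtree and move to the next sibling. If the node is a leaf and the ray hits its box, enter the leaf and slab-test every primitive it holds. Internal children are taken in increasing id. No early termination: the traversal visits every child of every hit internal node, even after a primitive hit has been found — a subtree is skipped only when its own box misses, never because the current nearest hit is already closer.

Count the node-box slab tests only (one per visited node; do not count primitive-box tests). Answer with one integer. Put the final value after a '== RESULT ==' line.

Walk:
N0 x:[2,40] y:[19,39] z:[23/2,61/2] -> hit [19,61/2], descend [29, 30]
  N29 x:[2,30] y:[19,31] z:[35/2,61/2] -> hit [19,30], descend [5, 11]
    N5 x:[2,12] y:[19,31] z:[35/2,49/2] -> miss, prune
    N11 x:[2,30] y:[19,59/2] z:[51/2,61/2] -> hit [51/2,59/2], descend [12, 13]
      N12 x:[2,9] y:[19,28] z:[51/2,61/2] -> miss, prune
      N13 x:[26,30] y:[39/2,59/2] z:[26,30] -> hit [26,59/2], descend [33, 34]
        N33 x:[27,29] y:[39/2,41/2] z:[26,29] -> miss, prune
        N34 x:[26,30] y:[28,59/2] z:[29,30] -> hit [29,59/2] leaf, test {P2@t=29}
  N30 x:[12,40] y:[59/2,39] z:[23/2,61/2] -> hit [59/2,61/2], descend [14, 19]
    N14 x:[13,40] y:[59/2,36] z:[23/2,35/2] -> miss, prune
    N19 x:[12,37] y:[59/2,39] z:[26,61/2] -> hit [59/2,61/2], descend [17, 24]
      N17 x:[12,37] y:[36,39] z:[26,61/2] -> miss, prune
      N24 x:[18,31] y:[59/2,34] z:[53/2,61/2] -> hit [59/2,61/2], descend [10, 32]
        N10 x:[26,31] y:[59/2,63/2] z:[53/2,59/2] -> hit [59/2,59/2] leaf, test {P12@t=59/2}
        N32 x:[18,26] y:[31,34] z:[29,61/2] -> miss, prune

Visited [0, 29, 5, 11, 12, 13, 33, 34, 30, 14, 19, 17, 24, 10, 32]. Tests: 15 box, 2 leaf. Nearest: P2.

== RESULT ==
15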